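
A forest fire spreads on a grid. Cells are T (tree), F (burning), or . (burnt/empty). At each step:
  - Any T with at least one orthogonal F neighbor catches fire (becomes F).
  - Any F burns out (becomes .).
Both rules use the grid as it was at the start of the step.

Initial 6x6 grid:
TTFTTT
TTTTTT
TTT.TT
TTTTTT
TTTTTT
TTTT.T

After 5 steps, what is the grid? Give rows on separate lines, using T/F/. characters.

Step 1: 3 trees catch fire, 1 burn out
  TF.FTT
  TTFTTT
  TTT.TT
  TTTTTT
  TTTTTT
  TTTT.T
Step 2: 5 trees catch fire, 3 burn out
  F...FT
  TF.FTT
  TTF.TT
  TTTTTT
  TTTTTT
  TTTT.T
Step 3: 5 trees catch fire, 5 burn out
  .....F
  F...FT
  TF..TT
  TTFTTT
  TTTTTT
  TTTT.T
Step 4: 6 trees catch fire, 5 burn out
  ......
  .....F
  F...FT
  TF.FTT
  TTFTTT
  TTTT.T
Step 5: 6 trees catch fire, 6 burn out
  ......
  ......
  .....F
  F...FT
  TF.FTT
  TTFT.T

......
......
.....F
F...FT
TF.FTT
TTFT.T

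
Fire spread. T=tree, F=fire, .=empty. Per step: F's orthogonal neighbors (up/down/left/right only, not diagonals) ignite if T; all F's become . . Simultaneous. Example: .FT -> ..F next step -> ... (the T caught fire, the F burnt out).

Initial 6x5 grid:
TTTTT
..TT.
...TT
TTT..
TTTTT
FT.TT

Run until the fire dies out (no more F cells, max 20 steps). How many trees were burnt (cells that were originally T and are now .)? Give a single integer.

Step 1: +2 fires, +1 burnt (F count now 2)
Step 2: +2 fires, +2 burnt (F count now 2)
Step 3: +2 fires, +2 burnt (F count now 2)
Step 4: +2 fires, +2 burnt (F count now 2)
Step 5: +2 fires, +2 burnt (F count now 2)
Step 6: +1 fires, +2 burnt (F count now 1)
Step 7: +0 fires, +1 burnt (F count now 0)
Fire out after step 7
Initially T: 20, now '.': 21
Total burnt (originally-T cells now '.'): 11

Answer: 11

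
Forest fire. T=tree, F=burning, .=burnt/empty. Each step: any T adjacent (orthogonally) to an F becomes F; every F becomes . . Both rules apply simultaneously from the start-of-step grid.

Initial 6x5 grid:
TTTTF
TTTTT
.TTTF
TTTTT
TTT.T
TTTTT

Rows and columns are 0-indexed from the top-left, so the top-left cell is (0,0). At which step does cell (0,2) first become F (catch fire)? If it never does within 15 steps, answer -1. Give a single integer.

Step 1: cell (0,2)='T' (+4 fires, +2 burnt)
Step 2: cell (0,2)='F' (+5 fires, +4 burnt)
  -> target ignites at step 2
Step 3: cell (0,2)='.' (+5 fires, +5 burnt)
Step 4: cell (0,2)='.' (+5 fires, +5 burnt)
Step 5: cell (0,2)='.' (+4 fires, +5 burnt)
Step 6: cell (0,2)='.' (+2 fires, +4 burnt)
Step 7: cell (0,2)='.' (+1 fires, +2 burnt)
Step 8: cell (0,2)='.' (+0 fires, +1 burnt)
  fire out at step 8

2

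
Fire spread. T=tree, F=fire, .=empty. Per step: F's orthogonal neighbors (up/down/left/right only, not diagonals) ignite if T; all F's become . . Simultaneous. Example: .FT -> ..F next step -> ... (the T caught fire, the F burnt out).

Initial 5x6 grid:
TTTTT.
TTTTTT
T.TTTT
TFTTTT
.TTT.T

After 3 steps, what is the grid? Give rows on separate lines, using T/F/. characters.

Step 1: 3 trees catch fire, 1 burn out
  TTTTT.
  TTTTTT
  T.TTTT
  F.FTTT
  .FTT.T
Step 2: 4 trees catch fire, 3 burn out
  TTTTT.
  TTTTTT
  F.FTTT
  ...FTT
  ..FT.T
Step 3: 5 trees catch fire, 4 burn out
  TTTTT.
  FTFTTT
  ...FTT
  ....FT
  ...F.T

TTTTT.
FTFTTT
...FTT
....FT
...F.T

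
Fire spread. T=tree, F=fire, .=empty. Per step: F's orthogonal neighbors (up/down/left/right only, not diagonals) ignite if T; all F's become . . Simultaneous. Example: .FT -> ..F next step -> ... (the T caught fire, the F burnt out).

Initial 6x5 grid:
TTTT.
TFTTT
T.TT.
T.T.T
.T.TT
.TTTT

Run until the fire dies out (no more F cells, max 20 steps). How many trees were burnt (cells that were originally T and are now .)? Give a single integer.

Step 1: +3 fires, +1 burnt (F count now 3)
Step 2: +5 fires, +3 burnt (F count now 5)
Step 3: +5 fires, +5 burnt (F count now 5)
Step 4: +0 fires, +5 burnt (F count now 0)
Fire out after step 4
Initially T: 21, now '.': 22
Total burnt (originally-T cells now '.'): 13

Answer: 13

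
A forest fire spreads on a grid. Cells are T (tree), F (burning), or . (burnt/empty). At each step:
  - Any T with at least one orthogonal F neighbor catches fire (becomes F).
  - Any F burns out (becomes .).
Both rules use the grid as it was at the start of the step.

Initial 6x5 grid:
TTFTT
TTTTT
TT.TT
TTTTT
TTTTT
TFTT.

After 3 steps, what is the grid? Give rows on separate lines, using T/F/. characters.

Step 1: 6 trees catch fire, 2 burn out
  TF.FT
  TTFTT
  TT.TT
  TTTTT
  TFTTT
  F.FT.
Step 2: 8 trees catch fire, 6 burn out
  F...F
  TF.FT
  TT.TT
  TFTTT
  F.FTT
  ...F.
Step 3: 7 trees catch fire, 8 burn out
  .....
  F...F
  TF.FT
  F.FTT
  ...FT
  .....

.....
F...F
TF.FT
F.FTT
...FT
.....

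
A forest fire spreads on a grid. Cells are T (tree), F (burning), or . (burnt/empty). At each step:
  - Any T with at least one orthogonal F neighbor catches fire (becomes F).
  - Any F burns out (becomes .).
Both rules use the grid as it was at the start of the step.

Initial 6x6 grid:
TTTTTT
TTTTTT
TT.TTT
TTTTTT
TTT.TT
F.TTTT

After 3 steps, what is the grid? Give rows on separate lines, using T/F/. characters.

Step 1: 1 trees catch fire, 1 burn out
  TTTTTT
  TTTTTT
  TT.TTT
  TTTTTT
  FTT.TT
  ..TTTT
Step 2: 2 trees catch fire, 1 burn out
  TTTTTT
  TTTTTT
  TT.TTT
  FTTTTT
  .FT.TT
  ..TTTT
Step 3: 3 trees catch fire, 2 burn out
  TTTTTT
  TTTTTT
  FT.TTT
  .FTTTT
  ..F.TT
  ..TTTT

TTTTTT
TTTTTT
FT.TTT
.FTTTT
..F.TT
..TTTT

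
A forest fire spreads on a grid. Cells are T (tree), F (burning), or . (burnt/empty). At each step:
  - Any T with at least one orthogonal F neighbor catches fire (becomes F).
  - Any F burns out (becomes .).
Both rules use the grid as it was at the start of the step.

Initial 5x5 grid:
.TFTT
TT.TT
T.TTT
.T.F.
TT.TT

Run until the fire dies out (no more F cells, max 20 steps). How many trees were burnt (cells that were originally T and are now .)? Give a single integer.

Answer: 13

Derivation:
Step 1: +4 fires, +2 burnt (F count now 4)
Step 2: +6 fires, +4 burnt (F count now 6)
Step 3: +2 fires, +6 burnt (F count now 2)
Step 4: +1 fires, +2 burnt (F count now 1)
Step 5: +0 fires, +1 burnt (F count now 0)
Fire out after step 5
Initially T: 16, now '.': 22
Total burnt (originally-T cells now '.'): 13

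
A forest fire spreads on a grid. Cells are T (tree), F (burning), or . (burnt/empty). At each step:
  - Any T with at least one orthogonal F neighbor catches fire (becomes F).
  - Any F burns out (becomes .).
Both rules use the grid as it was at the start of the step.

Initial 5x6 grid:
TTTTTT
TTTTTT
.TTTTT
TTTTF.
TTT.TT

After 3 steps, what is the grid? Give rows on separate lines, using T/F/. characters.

Step 1: 3 trees catch fire, 1 burn out
  TTTTTT
  TTTTTT
  .TTTFT
  TTTF..
  TTT.FT
Step 2: 5 trees catch fire, 3 burn out
  TTTTTT
  TTTTFT
  .TTF.F
  TTF...
  TTT..F
Step 3: 6 trees catch fire, 5 burn out
  TTTTFT
  TTTF.F
  .TF...
  TF....
  TTF...

TTTTFT
TTTF.F
.TF...
TF....
TTF...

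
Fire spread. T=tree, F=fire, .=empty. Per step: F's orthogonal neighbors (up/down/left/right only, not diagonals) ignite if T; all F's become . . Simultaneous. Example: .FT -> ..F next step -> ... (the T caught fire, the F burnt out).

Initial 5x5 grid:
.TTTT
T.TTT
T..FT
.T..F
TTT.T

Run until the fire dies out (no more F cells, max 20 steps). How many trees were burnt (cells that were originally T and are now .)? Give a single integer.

Step 1: +3 fires, +2 burnt (F count now 3)
Step 2: +3 fires, +3 burnt (F count now 3)
Step 3: +2 fires, +3 burnt (F count now 2)
Step 4: +1 fires, +2 burnt (F count now 1)
Step 5: +0 fires, +1 burnt (F count now 0)
Fire out after step 5
Initially T: 15, now '.': 19
Total burnt (originally-T cells now '.'): 9

Answer: 9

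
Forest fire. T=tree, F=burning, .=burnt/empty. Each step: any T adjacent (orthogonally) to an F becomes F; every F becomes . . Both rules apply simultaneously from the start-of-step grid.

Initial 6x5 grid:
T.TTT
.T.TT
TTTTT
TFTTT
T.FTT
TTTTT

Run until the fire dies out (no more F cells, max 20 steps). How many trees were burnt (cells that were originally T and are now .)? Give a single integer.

Step 1: +5 fires, +2 burnt (F count now 5)
Step 2: +8 fires, +5 burnt (F count now 8)
Step 3: +4 fires, +8 burnt (F count now 4)
Step 4: +2 fires, +4 burnt (F count now 2)
Step 5: +2 fires, +2 burnt (F count now 2)
Step 6: +2 fires, +2 burnt (F count now 2)
Step 7: +0 fires, +2 burnt (F count now 0)
Fire out after step 7
Initially T: 24, now '.': 29
Total burnt (originally-T cells now '.'): 23

Answer: 23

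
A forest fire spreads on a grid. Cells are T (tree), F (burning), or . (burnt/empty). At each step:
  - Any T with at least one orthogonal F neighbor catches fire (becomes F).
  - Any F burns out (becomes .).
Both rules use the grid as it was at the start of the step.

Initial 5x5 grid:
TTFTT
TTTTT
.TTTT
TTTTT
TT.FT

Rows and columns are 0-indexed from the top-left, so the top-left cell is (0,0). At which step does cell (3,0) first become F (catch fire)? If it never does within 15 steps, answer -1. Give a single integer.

Step 1: cell (3,0)='T' (+5 fires, +2 burnt)
Step 2: cell (3,0)='T' (+8 fires, +5 burnt)
Step 3: cell (3,0)='T' (+5 fires, +8 burnt)
Step 4: cell (3,0)='F' (+2 fires, +5 burnt)
  -> target ignites at step 4
Step 5: cell (3,0)='.' (+1 fires, +2 burnt)
Step 6: cell (3,0)='.' (+0 fires, +1 burnt)
  fire out at step 6

4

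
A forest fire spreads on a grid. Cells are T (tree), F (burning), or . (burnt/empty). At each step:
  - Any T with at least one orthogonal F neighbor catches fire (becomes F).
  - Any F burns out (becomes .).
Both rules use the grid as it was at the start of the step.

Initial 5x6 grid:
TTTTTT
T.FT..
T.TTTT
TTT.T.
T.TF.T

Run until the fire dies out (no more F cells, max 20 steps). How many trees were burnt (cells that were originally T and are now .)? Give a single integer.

Answer: 19

Derivation:
Step 1: +4 fires, +2 burnt (F count now 4)
Step 2: +4 fires, +4 burnt (F count now 4)
Step 3: +4 fires, +4 burnt (F count now 4)
Step 4: +5 fires, +4 burnt (F count now 5)
Step 5: +2 fires, +5 burnt (F count now 2)
Step 6: +0 fires, +2 burnt (F count now 0)
Fire out after step 6
Initially T: 20, now '.': 29
Total burnt (originally-T cells now '.'): 19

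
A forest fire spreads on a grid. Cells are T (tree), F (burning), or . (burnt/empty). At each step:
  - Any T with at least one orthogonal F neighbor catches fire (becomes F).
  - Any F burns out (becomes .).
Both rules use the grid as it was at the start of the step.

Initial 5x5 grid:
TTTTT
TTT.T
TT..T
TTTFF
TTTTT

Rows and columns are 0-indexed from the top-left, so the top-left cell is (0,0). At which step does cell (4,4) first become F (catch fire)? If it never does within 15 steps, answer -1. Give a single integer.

Step 1: cell (4,4)='F' (+4 fires, +2 burnt)
  -> target ignites at step 1
Step 2: cell (4,4)='.' (+3 fires, +4 burnt)
Step 3: cell (4,4)='.' (+4 fires, +3 burnt)
Step 4: cell (4,4)='.' (+4 fires, +4 burnt)
Step 5: cell (4,4)='.' (+4 fires, +4 burnt)
Step 6: cell (4,4)='.' (+1 fires, +4 burnt)
Step 7: cell (4,4)='.' (+0 fires, +1 burnt)
  fire out at step 7

1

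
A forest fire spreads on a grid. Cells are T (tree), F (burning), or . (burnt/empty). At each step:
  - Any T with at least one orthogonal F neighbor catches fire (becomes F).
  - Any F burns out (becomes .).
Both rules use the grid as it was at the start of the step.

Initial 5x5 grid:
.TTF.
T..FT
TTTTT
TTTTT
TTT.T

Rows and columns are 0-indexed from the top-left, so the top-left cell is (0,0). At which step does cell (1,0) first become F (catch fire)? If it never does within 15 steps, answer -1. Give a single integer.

Step 1: cell (1,0)='T' (+3 fires, +2 burnt)
Step 2: cell (1,0)='T' (+4 fires, +3 burnt)
Step 3: cell (1,0)='T' (+3 fires, +4 burnt)
Step 4: cell (1,0)='T' (+4 fires, +3 burnt)
Step 5: cell (1,0)='F' (+3 fires, +4 burnt)
  -> target ignites at step 5
Step 6: cell (1,0)='.' (+1 fires, +3 burnt)
Step 7: cell (1,0)='.' (+0 fires, +1 burnt)
  fire out at step 7

5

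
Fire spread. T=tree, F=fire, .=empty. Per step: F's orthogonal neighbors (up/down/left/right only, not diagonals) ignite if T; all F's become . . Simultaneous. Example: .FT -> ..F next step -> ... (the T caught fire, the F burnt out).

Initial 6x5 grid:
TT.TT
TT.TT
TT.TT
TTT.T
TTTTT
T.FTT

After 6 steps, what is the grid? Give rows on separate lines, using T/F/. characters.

Step 1: 2 trees catch fire, 1 burn out
  TT.TT
  TT.TT
  TT.TT
  TTT.T
  TTFTT
  T..FT
Step 2: 4 trees catch fire, 2 burn out
  TT.TT
  TT.TT
  TT.TT
  TTF.T
  TF.FT
  T...F
Step 3: 3 trees catch fire, 4 burn out
  TT.TT
  TT.TT
  TT.TT
  TF..T
  F...F
  T....
Step 4: 4 trees catch fire, 3 burn out
  TT.TT
  TT.TT
  TF.TT
  F...F
  .....
  F....
Step 5: 3 trees catch fire, 4 burn out
  TT.TT
  TF.TT
  F..TF
  .....
  .....
  .....
Step 6: 4 trees catch fire, 3 burn out
  TF.TT
  F..TF
  ...F.
  .....
  .....
  .....

TF.TT
F..TF
...F.
.....
.....
.....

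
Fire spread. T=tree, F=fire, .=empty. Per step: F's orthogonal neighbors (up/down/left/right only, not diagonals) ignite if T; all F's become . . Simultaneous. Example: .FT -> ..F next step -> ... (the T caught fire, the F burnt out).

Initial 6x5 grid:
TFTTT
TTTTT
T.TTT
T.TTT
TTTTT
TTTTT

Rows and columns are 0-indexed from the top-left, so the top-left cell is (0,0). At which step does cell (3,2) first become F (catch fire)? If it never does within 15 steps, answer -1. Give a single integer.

Step 1: cell (3,2)='T' (+3 fires, +1 burnt)
Step 2: cell (3,2)='T' (+3 fires, +3 burnt)
Step 3: cell (3,2)='T' (+4 fires, +3 burnt)
Step 4: cell (3,2)='F' (+4 fires, +4 burnt)
  -> target ignites at step 4
Step 5: cell (3,2)='.' (+4 fires, +4 burnt)
Step 6: cell (3,2)='.' (+5 fires, +4 burnt)
Step 7: cell (3,2)='.' (+3 fires, +5 burnt)
Step 8: cell (3,2)='.' (+1 fires, +3 burnt)
Step 9: cell (3,2)='.' (+0 fires, +1 burnt)
  fire out at step 9

4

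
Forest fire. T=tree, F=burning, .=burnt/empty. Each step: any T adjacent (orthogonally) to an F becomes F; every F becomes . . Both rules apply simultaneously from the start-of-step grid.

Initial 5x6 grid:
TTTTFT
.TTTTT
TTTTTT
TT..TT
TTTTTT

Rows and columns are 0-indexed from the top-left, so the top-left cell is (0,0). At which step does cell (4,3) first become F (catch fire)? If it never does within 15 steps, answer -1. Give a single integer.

Step 1: cell (4,3)='T' (+3 fires, +1 burnt)
Step 2: cell (4,3)='T' (+4 fires, +3 burnt)
Step 3: cell (4,3)='T' (+5 fires, +4 burnt)
Step 4: cell (4,3)='T' (+5 fires, +5 burnt)
Step 5: cell (4,3)='F' (+3 fires, +5 burnt)
  -> target ignites at step 5
Step 6: cell (4,3)='.' (+3 fires, +3 burnt)
Step 7: cell (4,3)='.' (+2 fires, +3 burnt)
Step 8: cell (4,3)='.' (+1 fires, +2 burnt)
Step 9: cell (4,3)='.' (+0 fires, +1 burnt)
  fire out at step 9

5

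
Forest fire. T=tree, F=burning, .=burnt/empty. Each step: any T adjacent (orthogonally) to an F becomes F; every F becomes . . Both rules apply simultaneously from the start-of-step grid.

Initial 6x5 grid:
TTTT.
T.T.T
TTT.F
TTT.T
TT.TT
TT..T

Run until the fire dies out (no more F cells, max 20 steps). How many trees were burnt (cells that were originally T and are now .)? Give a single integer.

Answer: 5

Derivation:
Step 1: +2 fires, +1 burnt (F count now 2)
Step 2: +1 fires, +2 burnt (F count now 1)
Step 3: +2 fires, +1 burnt (F count now 2)
Step 4: +0 fires, +2 burnt (F count now 0)
Fire out after step 4
Initially T: 21, now '.': 14
Total burnt (originally-T cells now '.'): 5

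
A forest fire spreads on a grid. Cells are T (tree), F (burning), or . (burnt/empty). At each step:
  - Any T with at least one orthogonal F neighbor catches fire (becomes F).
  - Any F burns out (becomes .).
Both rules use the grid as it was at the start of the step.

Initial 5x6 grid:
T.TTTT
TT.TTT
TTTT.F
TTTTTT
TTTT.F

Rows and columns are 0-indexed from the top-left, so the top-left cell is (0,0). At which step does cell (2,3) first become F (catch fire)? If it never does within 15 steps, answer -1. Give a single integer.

Step 1: cell (2,3)='T' (+2 fires, +2 burnt)
Step 2: cell (2,3)='T' (+3 fires, +2 burnt)
Step 3: cell (2,3)='T' (+3 fires, +3 burnt)
Step 4: cell (2,3)='F' (+4 fires, +3 burnt)
  -> target ignites at step 4
Step 5: cell (2,3)='.' (+4 fires, +4 burnt)
Step 6: cell (2,3)='.' (+3 fires, +4 burnt)
Step 7: cell (2,3)='.' (+3 fires, +3 burnt)
Step 8: cell (2,3)='.' (+1 fires, +3 burnt)
Step 9: cell (2,3)='.' (+1 fires, +1 burnt)
Step 10: cell (2,3)='.' (+0 fires, +1 burnt)
  fire out at step 10

4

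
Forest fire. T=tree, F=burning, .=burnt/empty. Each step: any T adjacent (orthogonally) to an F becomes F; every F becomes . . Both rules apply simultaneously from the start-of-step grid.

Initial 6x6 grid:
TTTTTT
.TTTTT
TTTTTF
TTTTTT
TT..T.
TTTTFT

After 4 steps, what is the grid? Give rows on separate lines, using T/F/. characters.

Step 1: 6 trees catch fire, 2 burn out
  TTTTTT
  .TTTTF
  TTTTF.
  TTTTTF
  TT..F.
  TTTF.F
Step 2: 5 trees catch fire, 6 burn out
  TTTTTF
  .TTTF.
  TTTF..
  TTTTF.
  TT....
  TTF...
Step 3: 5 trees catch fire, 5 burn out
  TTTTF.
  .TTF..
  TTF...
  TTTF..
  TT....
  TF....
Step 4: 6 trees catch fire, 5 burn out
  TTTF..
  .TF...
  TF....
  TTF...
  TF....
  F.....

TTTF..
.TF...
TF....
TTF...
TF....
F.....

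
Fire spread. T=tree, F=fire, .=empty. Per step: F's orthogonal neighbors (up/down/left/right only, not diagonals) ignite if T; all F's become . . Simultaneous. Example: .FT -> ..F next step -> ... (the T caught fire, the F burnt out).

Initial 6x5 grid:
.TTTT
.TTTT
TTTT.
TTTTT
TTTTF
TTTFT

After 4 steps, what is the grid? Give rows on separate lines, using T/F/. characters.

Step 1: 4 trees catch fire, 2 burn out
  .TTTT
  .TTTT
  TTTT.
  TTTTF
  TTTF.
  TTF.F
Step 2: 3 trees catch fire, 4 burn out
  .TTTT
  .TTTT
  TTTT.
  TTTF.
  TTF..
  TF...
Step 3: 4 trees catch fire, 3 burn out
  .TTTT
  .TTTT
  TTTF.
  TTF..
  TF...
  F....
Step 4: 4 trees catch fire, 4 burn out
  .TTTT
  .TTFT
  TTF..
  TF...
  F....
  .....

.TTTT
.TTFT
TTF..
TF...
F....
.....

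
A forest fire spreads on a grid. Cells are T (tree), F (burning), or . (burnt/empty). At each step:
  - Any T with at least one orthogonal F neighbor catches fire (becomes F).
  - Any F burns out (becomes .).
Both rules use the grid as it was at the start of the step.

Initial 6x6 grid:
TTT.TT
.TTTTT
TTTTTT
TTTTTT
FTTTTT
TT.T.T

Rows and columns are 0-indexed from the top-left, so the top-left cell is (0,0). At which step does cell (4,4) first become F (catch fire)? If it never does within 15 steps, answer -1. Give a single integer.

Step 1: cell (4,4)='T' (+3 fires, +1 burnt)
Step 2: cell (4,4)='T' (+4 fires, +3 burnt)
Step 3: cell (4,4)='T' (+3 fires, +4 burnt)
Step 4: cell (4,4)='F' (+5 fires, +3 burnt)
  -> target ignites at step 4
Step 5: cell (4,4)='.' (+5 fires, +5 burnt)
Step 6: cell (4,4)='.' (+6 fires, +5 burnt)
Step 7: cell (4,4)='.' (+2 fires, +6 burnt)
Step 8: cell (4,4)='.' (+2 fires, +2 burnt)
Step 9: cell (4,4)='.' (+1 fires, +2 burnt)
Step 10: cell (4,4)='.' (+0 fires, +1 burnt)
  fire out at step 10

4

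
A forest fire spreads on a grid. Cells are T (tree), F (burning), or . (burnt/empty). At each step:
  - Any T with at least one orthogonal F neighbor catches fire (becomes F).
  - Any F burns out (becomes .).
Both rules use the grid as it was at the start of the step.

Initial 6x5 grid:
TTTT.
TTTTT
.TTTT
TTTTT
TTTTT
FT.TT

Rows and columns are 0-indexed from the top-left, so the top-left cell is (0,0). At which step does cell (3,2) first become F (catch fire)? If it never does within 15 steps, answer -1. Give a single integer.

Step 1: cell (3,2)='T' (+2 fires, +1 burnt)
Step 2: cell (3,2)='T' (+2 fires, +2 burnt)
Step 3: cell (3,2)='T' (+2 fires, +2 burnt)
Step 4: cell (3,2)='F' (+3 fires, +2 burnt)
  -> target ignites at step 4
Step 5: cell (3,2)='.' (+5 fires, +3 burnt)
Step 6: cell (3,2)='.' (+6 fires, +5 burnt)
Step 7: cell (3,2)='.' (+4 fires, +6 burnt)
Step 8: cell (3,2)='.' (+2 fires, +4 burnt)
Step 9: cell (3,2)='.' (+0 fires, +2 burnt)
  fire out at step 9

4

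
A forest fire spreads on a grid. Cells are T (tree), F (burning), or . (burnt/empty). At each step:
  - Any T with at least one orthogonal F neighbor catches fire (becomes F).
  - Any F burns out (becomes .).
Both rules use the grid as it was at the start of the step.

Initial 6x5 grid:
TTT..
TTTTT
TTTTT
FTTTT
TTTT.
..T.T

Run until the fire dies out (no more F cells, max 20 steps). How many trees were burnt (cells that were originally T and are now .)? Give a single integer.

Step 1: +3 fires, +1 burnt (F count now 3)
Step 2: +4 fires, +3 burnt (F count now 4)
Step 3: +5 fires, +4 burnt (F count now 5)
Step 4: +6 fires, +5 burnt (F count now 6)
Step 5: +3 fires, +6 burnt (F count now 3)
Step 6: +1 fires, +3 burnt (F count now 1)
Step 7: +0 fires, +1 burnt (F count now 0)
Fire out after step 7
Initially T: 23, now '.': 29
Total burnt (originally-T cells now '.'): 22

Answer: 22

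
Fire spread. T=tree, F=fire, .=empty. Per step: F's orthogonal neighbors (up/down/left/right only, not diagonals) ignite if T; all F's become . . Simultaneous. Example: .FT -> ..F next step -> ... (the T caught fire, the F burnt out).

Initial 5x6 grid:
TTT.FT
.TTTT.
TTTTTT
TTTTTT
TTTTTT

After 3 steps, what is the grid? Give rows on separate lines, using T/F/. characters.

Step 1: 2 trees catch fire, 1 burn out
  TTT..F
  .TTTF.
  TTTTTT
  TTTTTT
  TTTTTT
Step 2: 2 trees catch fire, 2 burn out
  TTT...
  .TTF..
  TTTTFT
  TTTTTT
  TTTTTT
Step 3: 4 trees catch fire, 2 burn out
  TTT...
  .TF...
  TTTF.F
  TTTTFT
  TTTTTT

TTT...
.TF...
TTTF.F
TTTTFT
TTTTTT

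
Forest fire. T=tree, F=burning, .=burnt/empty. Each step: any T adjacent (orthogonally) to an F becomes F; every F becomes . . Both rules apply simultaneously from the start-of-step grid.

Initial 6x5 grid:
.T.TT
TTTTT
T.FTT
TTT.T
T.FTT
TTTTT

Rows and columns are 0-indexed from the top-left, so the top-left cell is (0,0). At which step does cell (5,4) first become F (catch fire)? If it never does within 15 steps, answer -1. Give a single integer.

Step 1: cell (5,4)='T' (+5 fires, +2 burnt)
Step 2: cell (5,4)='T' (+7 fires, +5 burnt)
Step 3: cell (5,4)='F' (+8 fires, +7 burnt)
  -> target ignites at step 3
Step 4: cell (5,4)='.' (+3 fires, +8 burnt)
Step 5: cell (5,4)='.' (+0 fires, +3 burnt)
  fire out at step 5

3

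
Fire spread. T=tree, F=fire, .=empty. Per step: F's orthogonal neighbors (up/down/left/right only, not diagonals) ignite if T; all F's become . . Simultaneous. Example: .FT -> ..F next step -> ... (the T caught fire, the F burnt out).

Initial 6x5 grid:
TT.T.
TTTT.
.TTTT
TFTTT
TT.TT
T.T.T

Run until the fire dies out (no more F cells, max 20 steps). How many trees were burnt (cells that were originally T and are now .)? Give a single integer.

Step 1: +4 fires, +1 burnt (F count now 4)
Step 2: +4 fires, +4 burnt (F count now 4)
Step 3: +7 fires, +4 burnt (F count now 7)
Step 4: +4 fires, +7 burnt (F count now 4)
Step 5: +2 fires, +4 burnt (F count now 2)
Step 6: +0 fires, +2 burnt (F count now 0)
Fire out after step 6
Initially T: 22, now '.': 29
Total burnt (originally-T cells now '.'): 21

Answer: 21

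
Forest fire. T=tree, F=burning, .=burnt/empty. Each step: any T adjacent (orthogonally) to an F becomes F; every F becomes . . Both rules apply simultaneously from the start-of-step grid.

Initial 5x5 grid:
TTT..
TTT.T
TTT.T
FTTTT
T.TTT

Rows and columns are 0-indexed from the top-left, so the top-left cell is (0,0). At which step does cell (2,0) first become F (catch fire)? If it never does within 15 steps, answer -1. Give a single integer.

Step 1: cell (2,0)='F' (+3 fires, +1 burnt)
  -> target ignites at step 1
Step 2: cell (2,0)='.' (+3 fires, +3 burnt)
Step 3: cell (2,0)='.' (+5 fires, +3 burnt)
Step 4: cell (2,0)='.' (+4 fires, +5 burnt)
Step 5: cell (2,0)='.' (+3 fires, +4 burnt)
Step 6: cell (2,0)='.' (+1 fires, +3 burnt)
Step 7: cell (2,0)='.' (+0 fires, +1 burnt)
  fire out at step 7

1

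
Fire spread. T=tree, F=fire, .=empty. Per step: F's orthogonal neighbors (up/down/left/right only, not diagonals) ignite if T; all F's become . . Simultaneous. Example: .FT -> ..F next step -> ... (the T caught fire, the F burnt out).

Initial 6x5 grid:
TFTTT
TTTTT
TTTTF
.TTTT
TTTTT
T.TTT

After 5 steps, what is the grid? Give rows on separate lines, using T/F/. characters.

Step 1: 6 trees catch fire, 2 burn out
  F.FTT
  TFTTF
  TTTF.
  .TTTF
  TTTTT
  T.TTT
Step 2: 9 trees catch fire, 6 burn out
  ...FF
  F.FF.
  TFF..
  .TTF.
  TTTTF
  T.TTT
Step 3: 5 trees catch fire, 9 burn out
  .....
  .....
  F....
  .FF..
  TTTF.
  T.TTF
Step 4: 3 trees catch fire, 5 burn out
  .....
  .....
  .....
  .....
  TFF..
  T.TF.
Step 5: 2 trees catch fire, 3 burn out
  .....
  .....
  .....
  .....
  F....
  T.F..

.....
.....
.....
.....
F....
T.F..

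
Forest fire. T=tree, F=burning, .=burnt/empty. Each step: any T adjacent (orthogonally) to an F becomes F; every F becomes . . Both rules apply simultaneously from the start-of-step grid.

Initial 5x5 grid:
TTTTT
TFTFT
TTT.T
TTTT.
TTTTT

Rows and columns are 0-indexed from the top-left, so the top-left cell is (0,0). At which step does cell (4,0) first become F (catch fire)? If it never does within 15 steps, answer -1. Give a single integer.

Step 1: cell (4,0)='T' (+6 fires, +2 burnt)
Step 2: cell (4,0)='T' (+7 fires, +6 burnt)
Step 3: cell (4,0)='T' (+3 fires, +7 burnt)
Step 4: cell (4,0)='F' (+3 fires, +3 burnt)
  -> target ignites at step 4
Step 5: cell (4,0)='.' (+1 fires, +3 burnt)
Step 6: cell (4,0)='.' (+1 fires, +1 burnt)
Step 7: cell (4,0)='.' (+0 fires, +1 burnt)
  fire out at step 7

4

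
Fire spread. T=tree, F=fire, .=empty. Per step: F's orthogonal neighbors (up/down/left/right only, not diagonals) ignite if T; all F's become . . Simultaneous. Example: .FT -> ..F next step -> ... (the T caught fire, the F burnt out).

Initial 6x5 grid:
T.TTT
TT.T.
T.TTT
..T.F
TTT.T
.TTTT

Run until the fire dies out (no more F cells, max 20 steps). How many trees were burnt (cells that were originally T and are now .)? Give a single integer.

Step 1: +2 fires, +1 burnt (F count now 2)
Step 2: +2 fires, +2 burnt (F count now 2)
Step 3: +3 fires, +2 burnt (F count now 3)
Step 4: +3 fires, +3 burnt (F count now 3)
Step 5: +4 fires, +3 burnt (F count now 4)
Step 6: +1 fires, +4 burnt (F count now 1)
Step 7: +1 fires, +1 burnt (F count now 1)
Step 8: +0 fires, +1 burnt (F count now 0)
Fire out after step 8
Initially T: 20, now '.': 26
Total burnt (originally-T cells now '.'): 16

Answer: 16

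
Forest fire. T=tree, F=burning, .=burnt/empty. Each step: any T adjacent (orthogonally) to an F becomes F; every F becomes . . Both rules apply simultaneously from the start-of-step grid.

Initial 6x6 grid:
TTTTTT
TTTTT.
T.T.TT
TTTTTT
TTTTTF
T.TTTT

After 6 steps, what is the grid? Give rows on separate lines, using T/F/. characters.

Step 1: 3 trees catch fire, 1 burn out
  TTTTTT
  TTTTT.
  T.T.TT
  TTTTTF
  TTTTF.
  T.TTTF
Step 2: 4 trees catch fire, 3 burn out
  TTTTTT
  TTTTT.
  T.T.TF
  TTTTF.
  TTTF..
  T.TTF.
Step 3: 4 trees catch fire, 4 burn out
  TTTTTT
  TTTTT.
  T.T.F.
  TTTF..
  TTF...
  T.TF..
Step 4: 4 trees catch fire, 4 burn out
  TTTTTT
  TTTTF.
  T.T...
  TTF...
  TF....
  T.F...
Step 5: 5 trees catch fire, 4 burn out
  TTTTFT
  TTTF..
  T.F...
  TF....
  F.....
  T.....
Step 6: 5 trees catch fire, 5 burn out
  TTTF.F
  TTF...
  T.....
  F.....
  ......
  F.....

TTTF.F
TTF...
T.....
F.....
......
F.....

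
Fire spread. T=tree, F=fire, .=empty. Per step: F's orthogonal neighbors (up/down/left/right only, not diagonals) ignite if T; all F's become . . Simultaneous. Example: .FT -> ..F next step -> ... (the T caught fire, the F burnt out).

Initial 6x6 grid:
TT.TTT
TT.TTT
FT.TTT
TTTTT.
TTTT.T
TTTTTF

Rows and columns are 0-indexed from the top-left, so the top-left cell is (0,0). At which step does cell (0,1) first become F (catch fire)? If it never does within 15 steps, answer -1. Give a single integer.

Step 1: cell (0,1)='T' (+5 fires, +2 burnt)
Step 2: cell (0,1)='T' (+5 fires, +5 burnt)
Step 3: cell (0,1)='F' (+6 fires, +5 burnt)
  -> target ignites at step 3
Step 4: cell (0,1)='.' (+3 fires, +6 burnt)
Step 5: cell (0,1)='.' (+2 fires, +3 burnt)
Step 6: cell (0,1)='.' (+2 fires, +2 burnt)
Step 7: cell (0,1)='.' (+3 fires, +2 burnt)
Step 8: cell (0,1)='.' (+2 fires, +3 burnt)
Step 9: cell (0,1)='.' (+1 fires, +2 burnt)
Step 10: cell (0,1)='.' (+0 fires, +1 burnt)
  fire out at step 10

3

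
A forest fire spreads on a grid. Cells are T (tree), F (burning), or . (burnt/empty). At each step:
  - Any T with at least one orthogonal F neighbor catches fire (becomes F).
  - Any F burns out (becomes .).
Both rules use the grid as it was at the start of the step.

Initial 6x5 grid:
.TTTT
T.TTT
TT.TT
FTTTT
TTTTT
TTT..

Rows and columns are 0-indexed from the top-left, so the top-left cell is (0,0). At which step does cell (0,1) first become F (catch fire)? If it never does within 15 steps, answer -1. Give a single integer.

Step 1: cell (0,1)='T' (+3 fires, +1 burnt)
Step 2: cell (0,1)='T' (+5 fires, +3 burnt)
Step 3: cell (0,1)='T' (+3 fires, +5 burnt)
Step 4: cell (0,1)='T' (+4 fires, +3 burnt)
Step 5: cell (0,1)='T' (+3 fires, +4 burnt)
Step 6: cell (0,1)='T' (+3 fires, +3 burnt)
Step 7: cell (0,1)='T' (+2 fires, +3 burnt)
Step 8: cell (0,1)='F' (+1 fires, +2 burnt)
  -> target ignites at step 8
Step 9: cell (0,1)='.' (+0 fires, +1 burnt)
  fire out at step 9

8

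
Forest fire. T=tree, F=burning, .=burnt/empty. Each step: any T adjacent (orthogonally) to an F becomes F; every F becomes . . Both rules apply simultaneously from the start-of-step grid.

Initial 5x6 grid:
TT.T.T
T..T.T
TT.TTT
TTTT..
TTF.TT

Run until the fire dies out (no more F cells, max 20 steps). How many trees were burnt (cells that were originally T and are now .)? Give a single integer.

Answer: 18

Derivation:
Step 1: +2 fires, +1 burnt (F count now 2)
Step 2: +3 fires, +2 burnt (F count now 3)
Step 3: +3 fires, +3 burnt (F count now 3)
Step 4: +3 fires, +3 burnt (F count now 3)
Step 5: +3 fires, +3 burnt (F count now 3)
Step 6: +2 fires, +3 burnt (F count now 2)
Step 7: +2 fires, +2 burnt (F count now 2)
Step 8: +0 fires, +2 burnt (F count now 0)
Fire out after step 8
Initially T: 20, now '.': 28
Total burnt (originally-T cells now '.'): 18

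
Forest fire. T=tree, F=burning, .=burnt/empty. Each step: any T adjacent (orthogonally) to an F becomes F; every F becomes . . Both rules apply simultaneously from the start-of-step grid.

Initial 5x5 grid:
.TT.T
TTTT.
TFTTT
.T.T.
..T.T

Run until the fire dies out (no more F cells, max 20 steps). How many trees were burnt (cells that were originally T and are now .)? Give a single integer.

Answer: 12

Derivation:
Step 1: +4 fires, +1 burnt (F count now 4)
Step 2: +4 fires, +4 burnt (F count now 4)
Step 3: +4 fires, +4 burnt (F count now 4)
Step 4: +0 fires, +4 burnt (F count now 0)
Fire out after step 4
Initially T: 15, now '.': 22
Total burnt (originally-T cells now '.'): 12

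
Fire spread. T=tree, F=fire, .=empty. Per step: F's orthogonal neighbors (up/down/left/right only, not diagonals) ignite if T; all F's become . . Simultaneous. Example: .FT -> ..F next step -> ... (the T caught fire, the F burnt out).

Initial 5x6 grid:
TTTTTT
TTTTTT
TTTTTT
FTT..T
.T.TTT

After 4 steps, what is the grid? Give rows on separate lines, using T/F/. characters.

Step 1: 2 trees catch fire, 1 burn out
  TTTTTT
  TTTTTT
  FTTTTT
  .FT..T
  .T.TTT
Step 2: 4 trees catch fire, 2 burn out
  TTTTTT
  FTTTTT
  .FTTTT
  ..F..T
  .F.TTT
Step 3: 3 trees catch fire, 4 burn out
  FTTTTT
  .FTTTT
  ..FTTT
  .....T
  ...TTT
Step 4: 3 trees catch fire, 3 burn out
  .FTTTT
  ..FTTT
  ...FTT
  .....T
  ...TTT

.FTTTT
..FTTT
...FTT
.....T
...TTT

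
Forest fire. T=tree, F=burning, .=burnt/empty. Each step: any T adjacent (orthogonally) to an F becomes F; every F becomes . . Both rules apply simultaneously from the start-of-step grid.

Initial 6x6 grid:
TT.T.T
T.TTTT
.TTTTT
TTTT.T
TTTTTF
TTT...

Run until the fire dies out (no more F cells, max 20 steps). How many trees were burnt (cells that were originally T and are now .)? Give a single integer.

Answer: 24

Derivation:
Step 1: +2 fires, +1 burnt (F count now 2)
Step 2: +2 fires, +2 burnt (F count now 2)
Step 3: +4 fires, +2 burnt (F count now 4)
Step 4: +6 fires, +4 burnt (F count now 6)
Step 5: +5 fires, +6 burnt (F count now 5)
Step 6: +5 fires, +5 burnt (F count now 5)
Step 7: +0 fires, +5 burnt (F count now 0)
Fire out after step 7
Initially T: 27, now '.': 33
Total burnt (originally-T cells now '.'): 24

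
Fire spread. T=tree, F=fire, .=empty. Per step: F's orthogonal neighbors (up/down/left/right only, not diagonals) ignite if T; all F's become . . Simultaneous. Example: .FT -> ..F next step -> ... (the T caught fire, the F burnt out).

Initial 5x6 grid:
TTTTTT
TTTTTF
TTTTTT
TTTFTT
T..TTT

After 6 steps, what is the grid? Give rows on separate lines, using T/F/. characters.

Step 1: 7 trees catch fire, 2 burn out
  TTTTTF
  TTTTF.
  TTTFTF
  TTF.FT
  T..FTT
Step 2: 7 trees catch fire, 7 burn out
  TTTTF.
  TTTF..
  TTF.F.
  TF...F
  T...FT
Step 3: 5 trees catch fire, 7 burn out
  TTTF..
  TTF...
  TF....
  F.....
  T....F
Step 4: 4 trees catch fire, 5 burn out
  TTF...
  TF....
  F.....
  ......
  F.....
Step 5: 2 trees catch fire, 4 burn out
  TF....
  F.....
  ......
  ......
  ......
Step 6: 1 trees catch fire, 2 burn out
  F.....
  ......
  ......
  ......
  ......

F.....
......
......
......
......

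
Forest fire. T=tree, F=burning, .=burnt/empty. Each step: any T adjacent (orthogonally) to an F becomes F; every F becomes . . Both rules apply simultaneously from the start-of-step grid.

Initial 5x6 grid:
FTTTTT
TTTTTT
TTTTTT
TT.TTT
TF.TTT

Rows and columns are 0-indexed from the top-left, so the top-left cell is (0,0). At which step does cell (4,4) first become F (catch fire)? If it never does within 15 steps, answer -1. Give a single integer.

Step 1: cell (4,4)='T' (+4 fires, +2 burnt)
Step 2: cell (4,4)='T' (+5 fires, +4 burnt)
Step 3: cell (4,4)='T' (+3 fires, +5 burnt)
Step 4: cell (4,4)='T' (+3 fires, +3 burnt)
Step 5: cell (4,4)='T' (+4 fires, +3 burnt)
Step 6: cell (4,4)='T' (+4 fires, +4 burnt)
Step 7: cell (4,4)='F' (+2 fires, +4 burnt)
  -> target ignites at step 7
Step 8: cell (4,4)='.' (+1 fires, +2 burnt)
Step 9: cell (4,4)='.' (+0 fires, +1 burnt)
  fire out at step 9

7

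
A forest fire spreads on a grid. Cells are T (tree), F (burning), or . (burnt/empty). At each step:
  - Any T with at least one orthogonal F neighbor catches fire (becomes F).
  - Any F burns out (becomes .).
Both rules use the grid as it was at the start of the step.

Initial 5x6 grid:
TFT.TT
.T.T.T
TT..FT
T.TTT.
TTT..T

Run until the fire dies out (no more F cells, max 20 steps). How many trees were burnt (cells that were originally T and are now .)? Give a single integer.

Answer: 16

Derivation:
Step 1: +5 fires, +2 burnt (F count now 5)
Step 2: +3 fires, +5 burnt (F count now 3)
Step 3: +3 fires, +3 burnt (F count now 3)
Step 4: +3 fires, +3 burnt (F count now 3)
Step 5: +2 fires, +3 burnt (F count now 2)
Step 6: +0 fires, +2 burnt (F count now 0)
Fire out after step 6
Initially T: 18, now '.': 28
Total burnt (originally-T cells now '.'): 16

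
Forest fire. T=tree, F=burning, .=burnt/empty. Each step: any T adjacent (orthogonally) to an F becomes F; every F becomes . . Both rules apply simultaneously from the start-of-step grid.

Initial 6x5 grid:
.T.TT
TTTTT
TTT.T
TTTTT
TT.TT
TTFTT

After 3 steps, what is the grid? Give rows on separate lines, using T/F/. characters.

Step 1: 2 trees catch fire, 1 burn out
  .T.TT
  TTTTT
  TTT.T
  TTTTT
  TT.TT
  TF.FT
Step 2: 4 trees catch fire, 2 burn out
  .T.TT
  TTTTT
  TTT.T
  TTTTT
  TF.FT
  F...F
Step 3: 4 trees catch fire, 4 burn out
  .T.TT
  TTTTT
  TTT.T
  TFTFT
  F...F
  .....

.T.TT
TTTTT
TTT.T
TFTFT
F...F
.....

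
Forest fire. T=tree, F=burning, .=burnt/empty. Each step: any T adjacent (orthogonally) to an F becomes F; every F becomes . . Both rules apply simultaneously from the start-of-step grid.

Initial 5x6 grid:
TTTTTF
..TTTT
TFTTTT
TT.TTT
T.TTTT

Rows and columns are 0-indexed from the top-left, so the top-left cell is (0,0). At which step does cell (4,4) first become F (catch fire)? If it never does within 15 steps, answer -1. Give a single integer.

Step 1: cell (4,4)='T' (+5 fires, +2 burnt)
Step 2: cell (4,4)='T' (+6 fires, +5 burnt)
Step 3: cell (4,4)='T' (+6 fires, +6 burnt)
Step 4: cell (4,4)='T' (+4 fires, +6 burnt)
Step 5: cell (4,4)='F' (+3 fires, +4 burnt)
  -> target ignites at step 5
Step 6: cell (4,4)='.' (+0 fires, +3 burnt)
  fire out at step 6

5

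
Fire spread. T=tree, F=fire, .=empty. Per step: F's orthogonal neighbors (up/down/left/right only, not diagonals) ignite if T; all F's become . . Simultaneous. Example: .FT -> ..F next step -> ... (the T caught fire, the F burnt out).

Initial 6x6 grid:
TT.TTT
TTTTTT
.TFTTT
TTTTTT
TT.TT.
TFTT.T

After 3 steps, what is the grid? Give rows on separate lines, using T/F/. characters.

Step 1: 7 trees catch fire, 2 burn out
  TT.TTT
  TTFTTT
  .F.FTT
  TTFTTT
  TF.TT.
  F.FT.T
Step 2: 7 trees catch fire, 7 burn out
  TT.TTT
  TF.FTT
  ....FT
  TF.FTT
  F..TT.
  ...F.T
Step 3: 8 trees catch fire, 7 burn out
  TF.FTT
  F...FT
  .....F
  F...FT
  ...FT.
  .....T

TF.FTT
F...FT
.....F
F...FT
...FT.
.....T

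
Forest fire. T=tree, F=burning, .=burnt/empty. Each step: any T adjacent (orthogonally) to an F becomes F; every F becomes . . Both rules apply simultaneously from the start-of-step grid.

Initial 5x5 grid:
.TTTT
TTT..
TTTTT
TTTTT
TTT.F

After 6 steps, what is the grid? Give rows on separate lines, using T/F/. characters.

Step 1: 1 trees catch fire, 1 burn out
  .TTTT
  TTT..
  TTTTT
  TTTTF
  TTT..
Step 2: 2 trees catch fire, 1 burn out
  .TTTT
  TTT..
  TTTTF
  TTTF.
  TTT..
Step 3: 2 trees catch fire, 2 burn out
  .TTTT
  TTT..
  TTTF.
  TTF..
  TTT..
Step 4: 3 trees catch fire, 2 burn out
  .TTTT
  TTT..
  TTF..
  TF...
  TTF..
Step 5: 4 trees catch fire, 3 burn out
  .TTTT
  TTF..
  TF...
  F....
  TF...
Step 6: 4 trees catch fire, 4 burn out
  .TFTT
  TF...
  F....
  .....
  F....

.TFTT
TF...
F....
.....
F....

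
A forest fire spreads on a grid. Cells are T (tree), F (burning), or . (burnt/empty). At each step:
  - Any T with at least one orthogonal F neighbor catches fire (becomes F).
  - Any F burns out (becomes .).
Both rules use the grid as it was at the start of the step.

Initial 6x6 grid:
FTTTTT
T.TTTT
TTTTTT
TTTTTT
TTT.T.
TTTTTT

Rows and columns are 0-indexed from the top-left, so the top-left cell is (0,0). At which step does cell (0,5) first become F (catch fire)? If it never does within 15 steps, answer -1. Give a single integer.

Step 1: cell (0,5)='T' (+2 fires, +1 burnt)
Step 2: cell (0,5)='T' (+2 fires, +2 burnt)
Step 3: cell (0,5)='T' (+4 fires, +2 burnt)
Step 4: cell (0,5)='T' (+5 fires, +4 burnt)
Step 5: cell (0,5)='F' (+6 fires, +5 burnt)
  -> target ignites at step 5
Step 6: cell (0,5)='.' (+5 fires, +6 burnt)
Step 7: cell (0,5)='.' (+3 fires, +5 burnt)
Step 8: cell (0,5)='.' (+3 fires, +3 burnt)
Step 9: cell (0,5)='.' (+1 fires, +3 burnt)
Step 10: cell (0,5)='.' (+1 fires, +1 burnt)
Step 11: cell (0,5)='.' (+0 fires, +1 burnt)
  fire out at step 11

5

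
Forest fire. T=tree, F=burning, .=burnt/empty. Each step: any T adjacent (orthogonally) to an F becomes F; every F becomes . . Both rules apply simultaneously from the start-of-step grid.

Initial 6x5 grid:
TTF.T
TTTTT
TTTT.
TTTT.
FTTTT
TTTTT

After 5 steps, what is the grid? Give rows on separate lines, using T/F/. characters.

Step 1: 5 trees catch fire, 2 burn out
  TF..T
  TTFTT
  TTTT.
  FTTT.
  .FTTT
  FTTTT
Step 2: 8 trees catch fire, 5 burn out
  F...T
  TF.FT
  FTFT.
  .FTT.
  ..FTT
  .FTTT
Step 3: 7 trees catch fire, 8 burn out
  ....T
  F...F
  .F.F.
  ..FT.
  ...FT
  ..FTT
Step 4: 4 trees catch fire, 7 burn out
  ....F
  .....
  .....
  ...F.
  ....F
  ...FT
Step 5: 1 trees catch fire, 4 burn out
  .....
  .....
  .....
  .....
  .....
  ....F

.....
.....
.....
.....
.....
....F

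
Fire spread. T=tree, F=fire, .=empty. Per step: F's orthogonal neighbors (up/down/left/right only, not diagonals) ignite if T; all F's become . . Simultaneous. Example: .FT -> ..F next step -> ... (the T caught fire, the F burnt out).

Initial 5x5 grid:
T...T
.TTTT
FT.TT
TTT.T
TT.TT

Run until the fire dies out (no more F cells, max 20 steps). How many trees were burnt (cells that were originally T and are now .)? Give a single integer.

Step 1: +2 fires, +1 burnt (F count now 2)
Step 2: +3 fires, +2 burnt (F count now 3)
Step 3: +3 fires, +3 burnt (F count now 3)
Step 4: +1 fires, +3 burnt (F count now 1)
Step 5: +2 fires, +1 burnt (F count now 2)
Step 6: +2 fires, +2 burnt (F count now 2)
Step 7: +1 fires, +2 burnt (F count now 1)
Step 8: +1 fires, +1 burnt (F count now 1)
Step 9: +1 fires, +1 burnt (F count now 1)
Step 10: +0 fires, +1 burnt (F count now 0)
Fire out after step 10
Initially T: 17, now '.': 24
Total burnt (originally-T cells now '.'): 16

Answer: 16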